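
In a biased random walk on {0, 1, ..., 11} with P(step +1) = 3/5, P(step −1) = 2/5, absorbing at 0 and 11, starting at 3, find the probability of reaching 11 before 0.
P(hit 11 before 0) = (1 − (2/3)^3) / (1 − (2/3)^11) = 124659/175099

Let u_k denote P(reach 11 before 0 | start at k). Boundary: u_0 = 0, u_11 = 1. Recurrence: u_k = 3/5·u_{k+1} + 2/5·u_{k-1} for 1 ≤ k ≤ 10. Try u_k = A + B·r^k with r = q/p = (2/5)/(3/5) = 2/3. Substitution satisfies the recurrence; boundary conditions give:
  u_k = (1 − r^k) / (1 − r^N) = (1 − (2/3)^3) / (1 − (2/3)^11) = 124659/175099.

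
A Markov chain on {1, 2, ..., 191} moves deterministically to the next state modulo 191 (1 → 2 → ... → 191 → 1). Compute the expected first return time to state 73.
E[T_73 | X_0 = 73] = 191

The chain cycles deterministically, so starting at state 73 it returns in exactly 191 steps. Equivalently, the stationary distribution is uniform π_j = 1/191 for every state j, so by Kac's formula E[T_73] = 1/π_73 = 191.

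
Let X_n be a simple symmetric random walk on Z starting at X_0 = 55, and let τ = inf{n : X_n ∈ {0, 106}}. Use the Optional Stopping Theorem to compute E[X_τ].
E[X_τ] = 55

X_n is a martingale and τ is a bounded-mean stopping time (indeed τ is finite a.s. with bounded expectation since the walk is in a bounded region). By the OST, E[X_τ] = E[X_0] = 55. Equivalently: E[X_τ] = 106 · P(hit 106 first) + 0 · P(hit 0 first) = 106 · (55/106) = 55.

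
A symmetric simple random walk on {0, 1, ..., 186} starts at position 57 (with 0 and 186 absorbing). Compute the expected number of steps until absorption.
E[τ | X_0 = 57] = 7353

Let v_k = E[τ | X_0 = k]. Boundary: v_0 = v_186 = 0. Recurrence: v_k = 1 + (v_{k-1} + v_{k+1})/2 for 1 ≤ k ≤ 185. The particular solution to v_k − (v_{k-1} + v_{k+1})/2 = 1 is v_k = −k^2. Adding homogeneous solution A + B k and matching boundaries gives v_k = k (186 − k). Substituting k = 57: v_57 = 57 · 129 = 7353.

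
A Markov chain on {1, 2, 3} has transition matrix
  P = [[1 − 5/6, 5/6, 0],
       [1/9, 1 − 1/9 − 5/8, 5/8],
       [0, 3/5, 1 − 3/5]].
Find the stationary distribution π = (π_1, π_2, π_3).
π = (16/261, 40/87, 125/261)

This is a birth-death chain on three states, which satisfies detailed balance: π_1 · P_{12} = π_2 · P_{21} and π_2 · P_{23} = π_3 · P_{32}.
From π_1 · 5/6 = π_2 · 1/9: π_2/π_1 = (5/6)/(1/9) = 15/2.
From π_2 · 5/8 = π_3 · 3/5: π_3/π_2 = (5/8)/(3/5) = 25/24.
Take π_1 proportional to 1; then unnormalized π = (1, 15/2, 125/16). Normalize by dividing by the sum 261/16:
  π = (16/261, 40/87, 125/261).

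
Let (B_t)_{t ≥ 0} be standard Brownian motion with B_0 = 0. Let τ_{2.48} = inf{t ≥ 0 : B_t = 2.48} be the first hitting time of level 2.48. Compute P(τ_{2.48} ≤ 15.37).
P(τ_{2.48} ≤ 15.37) = 2(1 − Φ(2.48/√15.37)) = 2(1 − Φ(0.6326)) ≈ 0.5270

By the reflection principle for standard BM, P(τ_b ≤ t) = 2 · P(B_t ≥ b). Since B_t ~ N(0, t), P(B_t ≥ 2.48) = 1 − Φ(2.48/√t) = 1 − Φ(2.48/√15.37) = 1 − Φ(0.6326) ≈ 0.26350. Doubling: P(τ_{2.48} ≤ 15.37) ≈ 2 · 0.26350 = 0.52700 ≈ 0.5270.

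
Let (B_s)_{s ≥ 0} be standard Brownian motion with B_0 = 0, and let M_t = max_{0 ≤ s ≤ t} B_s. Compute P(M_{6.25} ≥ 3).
P(M_{6.25} ≥ 3) = 2·P(B_{6.25} ≥ 3) = 2(1 − Φ(3/√6.25)) ≈ 0.2301

By the reflection principle for Brownian motion, P(M_t ≥ a) = 2 · P(B_t ≥ a) for a ≥ 0. Since B_t ~ N(0, t), P(B_t ≥ 3) = 1 − Φ(3/√t) = 1 − Φ(3/√6.25) = 1 − Φ(1.2000). So
  P(M_{6.25} ≥ 3) = 2(1 − Φ(1.2000)) ≈ 0.2301.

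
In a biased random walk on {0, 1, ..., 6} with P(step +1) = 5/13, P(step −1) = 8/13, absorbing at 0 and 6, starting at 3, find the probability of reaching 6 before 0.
P(hit 6 before 0) = (1 − (8/5)^3) / (1 − (8/5)^6) = 125/637

Let u_k denote P(reach 6 before 0 | start at k). Boundary: u_0 = 0, u_6 = 1. Recurrence: u_k = 5/13·u_{k+1} + 8/13·u_{k-1} for 1 ≤ k ≤ 5. Try u_k = A + B·r^k with r = q/p = (8/13)/(5/13) = 8/5. Substitution satisfies the recurrence; boundary conditions give:
  u_k = (1 − r^k) / (1 − r^N) = (1 − (8/5)^3) / (1 − (8/5)^6) = 125/637.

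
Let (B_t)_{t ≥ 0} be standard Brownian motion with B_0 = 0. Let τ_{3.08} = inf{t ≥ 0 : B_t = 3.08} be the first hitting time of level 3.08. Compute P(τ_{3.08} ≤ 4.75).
P(τ_{3.08} ≤ 4.75) = 2(1 − Φ(3.08/√4.75)) = 2(1 − Φ(1.4132)) ≈ 0.1576

By the reflection principle for standard BM, P(τ_b ≤ t) = 2 · P(B_t ≥ b). Since B_t ~ N(0, t), P(B_t ≥ 3.08) = 1 − Φ(3.08/√t) = 1 − Φ(3.08/√4.75) = 1 − Φ(1.4132) ≈ 0.07880. Doubling: P(τ_{3.08} ≤ 4.75) ≈ 2 · 0.07880 = 0.15760 ≈ 0.1576.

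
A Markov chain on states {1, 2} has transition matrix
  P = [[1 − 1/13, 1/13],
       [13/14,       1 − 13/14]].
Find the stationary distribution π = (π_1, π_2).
π_1 = 169/183, π_2 = 14/183

Solve πP = π with π_1 + π_2 = 1. From πP = π: π_1 · (1 − 1/13) + π_2 · 13/14 = π_1 ⇒ π_2 · 13/14 = π_1 · 1/13 ⇒ π_2/π_1 = (1/13)/(13/14) = 14/169. Together with π_1 + π_2 = 1:
  π_1 = (13/14)/(1/13 + 13/14) = (13/14)/(183/182) = 169/183,
  π_2 = (1/13)/(1/13 + 13/14) = (1/13)/(183/182) = 14/183.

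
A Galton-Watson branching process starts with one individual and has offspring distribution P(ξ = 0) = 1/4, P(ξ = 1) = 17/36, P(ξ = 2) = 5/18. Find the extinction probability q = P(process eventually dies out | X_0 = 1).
q = 9/10

The pgf is f(s) = 1/4 + 17/36·s + 5/18·s². The extinction probability q is the smallest fixed point of f in [0, 1]. Setting s = f(s):
  5/18·s² + (17/36 − 1)·s + 1/4 = 0
  5/18·s² − (1/4 + 5/18)·s + 1/4 = 0
which factors as (s − 1)·(5/18·s − 1/4) = 0, giving roots s = 1 and s = (1/4)/(5/18) = 9/10.
Mean offspring μ = 17/36 + 2·5/18 = 37/36 > 1 (supercritical), so q < 1. The extinction probability is the smaller root: q = (1/4)/(5/18) = 9/10.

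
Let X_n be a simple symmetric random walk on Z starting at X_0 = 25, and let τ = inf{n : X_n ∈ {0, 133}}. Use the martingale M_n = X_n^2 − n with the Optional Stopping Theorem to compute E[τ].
E[τ] = 2700

M_n = X_n^2 − n is a martingale (since E[X_{n+1}^2 | F_n] = X_n^2 + 1). By OST (τ has finite mean in a bounded region), E[M_τ] = E[M_0] = X_0^2 − 0 = 25^2 = 625. Also E[M_τ] = E[X_τ^2] − E[τ]. The walk exits at 0 or 133, with P(hit 133 first) = 25/133, so E[X_τ^2] = 133^2 · 25/133 + 0 = 3325. Thus E[τ] = E[X_τ^2] − E[M_τ] = 3325 − 625 = 2700 = 25(133 − 25) = 2700.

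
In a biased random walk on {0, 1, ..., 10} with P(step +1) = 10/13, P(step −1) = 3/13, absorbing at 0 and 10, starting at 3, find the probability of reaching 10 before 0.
P(hit 10 before 0) = (1 − (3/10)^3) / (1 − (3/10)^10) = 1390000000/1428562993

Let u_k denote P(reach 10 before 0 | start at k). Boundary: u_0 = 0, u_10 = 1. Recurrence: u_k = 10/13·u_{k+1} + 3/13·u_{k-1} for 1 ≤ k ≤ 9. Try u_k = A + B·r^k with r = q/p = (3/13)/(10/13) = 3/10. Substitution satisfies the recurrence; boundary conditions give:
  u_k = (1 − r^k) / (1 − r^N) = (1 − (3/10)^3) / (1 − (3/10)^10) = 1390000000/1428562993.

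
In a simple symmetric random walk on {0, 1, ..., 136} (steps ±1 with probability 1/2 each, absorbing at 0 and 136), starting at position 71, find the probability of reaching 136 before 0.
P(hit 136 before 0) = 71/136

Let u_k = P(hit 136 before 0 | start at k). Then u_0 = 0, u_136 = 1, and u_k = u_{k-1}/2 + u_{k+1}/2 for 1 ≤ k ≤ 135. This harmonic recurrence is solved by u_k = k/136, giving u_71 = 71/136.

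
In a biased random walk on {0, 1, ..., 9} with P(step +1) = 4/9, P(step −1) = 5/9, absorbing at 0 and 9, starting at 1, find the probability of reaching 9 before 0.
P(hit 9 before 0) = (1 − (5/4)^1) / (1 − (5/4)^9) = 65536/1690981

Let u_k denote P(reach 9 before 0 | start at k). Boundary: u_0 = 0, u_9 = 1. Recurrence: u_k = 4/9·u_{k+1} + 5/9·u_{k-1} for 1 ≤ k ≤ 8. Try u_k = A + B·r^k with r = q/p = (5/9)/(4/9) = 5/4. Substitution satisfies the recurrence; boundary conditions give:
  u_k = (1 − r^k) / (1 − r^N) = (1 − (5/4)^1) / (1 − (5/4)^9) = 65536/1690981.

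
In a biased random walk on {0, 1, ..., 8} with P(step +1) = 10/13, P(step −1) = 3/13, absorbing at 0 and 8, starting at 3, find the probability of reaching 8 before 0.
P(hit 8 before 0) = (1 − (3/10)^3) / (1 − (3/10)^8) = 13900000/14284777

Let u_k denote P(reach 8 before 0 | start at k). Boundary: u_0 = 0, u_8 = 1. Recurrence: u_k = 10/13·u_{k+1} + 3/13·u_{k-1} for 1 ≤ k ≤ 7. Try u_k = A + B·r^k with r = q/p = (3/13)/(10/13) = 3/10. Substitution satisfies the recurrence; boundary conditions give:
  u_k = (1 − r^k) / (1 − r^N) = (1 − (3/10)^3) / (1 − (3/10)^8) = 13900000/14284777.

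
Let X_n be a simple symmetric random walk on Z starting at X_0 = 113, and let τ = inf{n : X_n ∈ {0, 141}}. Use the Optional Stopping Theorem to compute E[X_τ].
E[X_τ] = 113

X_n is a martingale and τ is a bounded-mean stopping time (indeed τ is finite a.s. with bounded expectation since the walk is in a bounded region). By the OST, E[X_τ] = E[X_0] = 113. Equivalently: E[X_τ] = 141 · P(hit 141 first) + 0 · P(hit 0 first) = 141 · (113/141) = 113.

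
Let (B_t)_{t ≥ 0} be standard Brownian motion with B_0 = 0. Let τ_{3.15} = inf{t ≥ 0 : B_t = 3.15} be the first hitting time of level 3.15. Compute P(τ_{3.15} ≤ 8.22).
P(τ_{3.15} ≤ 8.22) = 2(1 − Φ(3.15/√8.22)) = 2(1 − Φ(1.0987)) ≈ 0.2719

By the reflection principle for standard BM, P(τ_b ≤ t) = 2 · P(B_t ≥ b). Since B_t ~ N(0, t), P(B_t ≥ 3.15) = 1 − Φ(3.15/√t) = 1 − Φ(3.15/√8.22) = 1 − Φ(1.0987) ≈ 0.13595. Doubling: P(τ_{3.15} ≤ 8.22) ≈ 2 · 0.13595 = 0.27190 ≈ 0.2719.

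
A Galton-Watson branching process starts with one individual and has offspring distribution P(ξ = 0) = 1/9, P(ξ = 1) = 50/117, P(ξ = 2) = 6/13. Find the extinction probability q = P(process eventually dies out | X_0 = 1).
q = 13/54

The pgf is f(s) = 1/9 + 50/117·s + 6/13·s². The extinction probability q is the smallest fixed point of f in [0, 1]. Setting s = f(s):
  6/13·s² + (50/117 − 1)·s + 1/9 = 0
  6/13·s² − (1/9 + 6/13)·s + 1/9 = 0
which factors as (s − 1)·(6/13·s − 1/9) = 0, giving roots s = 1 and s = (1/9)/(6/13) = 13/54.
Mean offspring μ = 50/117 + 2·6/13 = 158/117 > 1 (supercritical), so q < 1. The extinction probability is the smaller root: q = (1/9)/(6/13) = 13/54.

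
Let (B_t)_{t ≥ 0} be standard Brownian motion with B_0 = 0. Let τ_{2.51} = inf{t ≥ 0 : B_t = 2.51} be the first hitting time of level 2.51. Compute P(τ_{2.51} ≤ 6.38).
P(τ_{2.51} ≤ 6.38) = 2(1 − Φ(2.51/√6.38)) = 2(1 − Φ(0.9937)) ≈ 0.3204

By the reflection principle for standard BM, P(τ_b ≤ t) = 2 · P(B_t ≥ b). Since B_t ~ N(0, t), P(B_t ≥ 2.51) = 1 − Φ(2.51/√t) = 1 − Φ(2.51/√6.38) = 1 − Φ(0.9937) ≈ 0.16018. Doubling: P(τ_{2.51} ≤ 6.38) ≈ 2 · 0.16018 = 0.32036 ≈ 0.3204.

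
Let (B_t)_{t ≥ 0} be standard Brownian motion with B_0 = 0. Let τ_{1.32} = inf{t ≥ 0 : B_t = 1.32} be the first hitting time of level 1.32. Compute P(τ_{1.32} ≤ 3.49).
P(τ_{1.32} ≤ 3.49) = 2(1 − Φ(1.32/√3.49)) = 2(1 − Φ(0.7066)) ≈ 0.4798

By the reflection principle for standard BM, P(τ_b ≤ t) = 2 · P(B_t ≥ b). Since B_t ~ N(0, t), P(B_t ≥ 1.32) = 1 − Φ(1.32/√t) = 1 − Φ(1.32/√3.49) = 1 − Φ(0.7066) ≈ 0.23991. Doubling: P(τ_{1.32} ≤ 3.49) ≈ 2 · 0.23991 = 0.47982 ≈ 0.4798.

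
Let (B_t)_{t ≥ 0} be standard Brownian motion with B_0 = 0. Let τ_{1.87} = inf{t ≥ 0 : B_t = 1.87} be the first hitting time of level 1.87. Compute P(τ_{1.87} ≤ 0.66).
P(τ_{1.87} ≤ 0.66) = 2(1 − Φ(1.87/√0.66)) = 2(1 − Φ(2.3018)) ≈ 0.0213

By the reflection principle for standard BM, P(τ_b ≤ t) = 2 · P(B_t ≥ b). Since B_t ~ N(0, t), P(B_t ≥ 1.87) = 1 − Φ(1.87/√t) = 1 − Φ(1.87/√0.66) = 1 − Φ(2.3018) ≈ 0.01067. Doubling: P(τ_{1.87} ≤ 0.66) ≈ 2 · 0.01067 = 0.02134 ≈ 0.0213.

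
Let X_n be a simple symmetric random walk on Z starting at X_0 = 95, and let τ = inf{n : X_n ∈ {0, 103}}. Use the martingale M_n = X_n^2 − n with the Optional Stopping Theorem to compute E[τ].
E[τ] = 760

M_n = X_n^2 − n is a martingale (since E[X_{n+1}^2 | F_n] = X_n^2 + 1). By OST (τ has finite mean in a bounded region), E[M_τ] = E[M_0] = X_0^2 − 0 = 95^2 = 9025. Also E[M_τ] = E[X_τ^2] − E[τ]. The walk exits at 0 or 103, with P(hit 103 first) = 95/103, so E[X_τ^2] = 103^2 · 95/103 + 0 = 9785. Thus E[τ] = E[X_τ^2] − E[M_τ] = 9785 − 9025 = 760 = 95(103 − 95) = 760.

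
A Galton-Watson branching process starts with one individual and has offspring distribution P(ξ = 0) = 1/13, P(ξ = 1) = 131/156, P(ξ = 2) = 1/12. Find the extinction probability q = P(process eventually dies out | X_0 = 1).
q = 12/13

The pgf is f(s) = 1/13 + 131/156·s + 1/12·s². The extinction probability q is the smallest fixed point of f in [0, 1]. Setting s = f(s):
  1/12·s² + (131/156 − 1)·s + 1/13 = 0
  1/12·s² − (1/13 + 1/12)·s + 1/13 = 0
which factors as (s − 1)·(1/12·s − 1/13) = 0, giving roots s = 1 and s = (1/13)/(1/12) = 12/13.
Mean offspring μ = 131/156 + 2·1/12 = 157/156 > 1 (supercritical), so q < 1. The extinction probability is the smaller root: q = (1/13)/(1/12) = 12/13.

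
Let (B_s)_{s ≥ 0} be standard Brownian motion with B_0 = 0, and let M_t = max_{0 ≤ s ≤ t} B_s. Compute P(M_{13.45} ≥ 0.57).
P(M_{13.45} ≥ 0.57) = 2·P(B_{13.45} ≥ 0.57) = 2(1 − Φ(0.57/√13.45)) ≈ 0.8765

By the reflection principle for Brownian motion, P(M_t ≥ a) = 2 · P(B_t ≥ a) for a ≥ 0. Since B_t ~ N(0, t), P(B_t ≥ 0.57) = 1 − Φ(0.57/√t) = 1 − Φ(0.57/√13.45) = 1 − Φ(0.1554). So
  P(M_{13.45} ≥ 0.57) = 2(1 − Φ(0.1554)) ≈ 0.8765.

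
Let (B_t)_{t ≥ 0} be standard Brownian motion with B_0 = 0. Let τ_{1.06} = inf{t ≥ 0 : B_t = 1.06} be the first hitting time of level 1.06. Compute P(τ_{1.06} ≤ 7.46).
P(τ_{1.06} ≤ 7.46) = 2(1 − Φ(1.06/√7.46)) = 2(1 − Φ(0.3881)) ≈ 0.6979

By the reflection principle for standard BM, P(τ_b ≤ t) = 2 · P(B_t ≥ b). Since B_t ~ N(0, t), P(B_t ≥ 1.06) = 1 − Φ(1.06/√t) = 1 − Φ(1.06/√7.46) = 1 − Φ(0.3881) ≈ 0.34897. Doubling: P(τ_{1.06} ≤ 7.46) ≈ 2 · 0.34897 = 0.69794 ≈ 0.6979.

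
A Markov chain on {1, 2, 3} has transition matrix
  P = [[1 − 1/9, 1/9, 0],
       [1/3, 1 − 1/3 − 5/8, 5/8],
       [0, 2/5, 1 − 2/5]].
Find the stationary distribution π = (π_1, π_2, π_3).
π = (48/89, 16/89, 25/89)

This is a birth-death chain on three states, which satisfies detailed balance: π_1 · P_{12} = π_2 · P_{21} and π_2 · P_{23} = π_3 · P_{32}.
From π_1 · 1/9 = π_2 · 1/3: π_2/π_1 = (1/9)/(1/3) = 1/3.
From π_2 · 5/8 = π_3 · 2/5: π_3/π_2 = (5/8)/(2/5) = 25/16.
Take π_1 proportional to 1; then unnormalized π = (1, 1/3, 25/48). Normalize by dividing by the sum 89/48:
  π = (48/89, 16/89, 25/89).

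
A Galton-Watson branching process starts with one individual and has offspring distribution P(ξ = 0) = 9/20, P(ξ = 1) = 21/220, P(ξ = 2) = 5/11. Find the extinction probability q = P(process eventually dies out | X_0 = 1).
q = 99/100

The pgf is f(s) = 9/20 + 21/220·s + 5/11·s². The extinction probability q is the smallest fixed point of f in [0, 1]. Setting s = f(s):
  5/11·s² + (21/220 − 1)·s + 9/20 = 0
  5/11·s² − (9/20 + 5/11)·s + 9/20 = 0
which factors as (s − 1)·(5/11·s − 9/20) = 0, giving roots s = 1 and s = (9/20)/(5/11) = 99/100.
Mean offspring μ = 21/220 + 2·5/11 = 221/220 > 1 (supercritical), so q < 1. The extinction probability is the smaller root: q = (9/20)/(5/11) = 99/100.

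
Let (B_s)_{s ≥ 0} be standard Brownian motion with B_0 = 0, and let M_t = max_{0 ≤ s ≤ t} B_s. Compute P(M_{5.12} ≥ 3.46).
P(M_{5.12} ≥ 3.46) = 2·P(B_{5.12} ≥ 3.46) = 2(1 − Φ(3.46/√5.12)) ≈ 0.1262

By the reflection principle for Brownian motion, P(M_t ≥ a) = 2 · P(B_t ≥ a) for a ≥ 0. Since B_t ~ N(0, t), P(B_t ≥ 3.46) = 1 − Φ(3.46/√t) = 1 − Φ(3.46/√5.12) = 1 − Φ(1.5291). So
  P(M_{5.12} ≥ 3.46) = 2(1 − Φ(1.5291)) ≈ 0.1262.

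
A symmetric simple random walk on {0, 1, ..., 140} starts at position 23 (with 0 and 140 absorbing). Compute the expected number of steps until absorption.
E[τ | X_0 = 23] = 2691

Let v_k = E[τ | X_0 = k]. Boundary: v_0 = v_140 = 0. Recurrence: v_k = 1 + (v_{k-1} + v_{k+1})/2 for 1 ≤ k ≤ 139. The particular solution to v_k − (v_{k-1} + v_{k+1})/2 = 1 is v_k = −k^2. Adding homogeneous solution A + B k and matching boundaries gives v_k = k (140 − k). Substituting k = 23: v_23 = 23 · 117 = 2691.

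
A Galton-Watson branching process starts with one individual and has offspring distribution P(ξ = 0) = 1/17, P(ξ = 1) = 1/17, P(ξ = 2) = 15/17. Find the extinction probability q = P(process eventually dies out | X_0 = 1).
q = 1/15

The pgf is f(s) = 1/17 + 1/17·s + 15/17·s². The extinction probability q is the smallest fixed point of f in [0, 1]. Setting s = f(s):
  15/17·s² + (1/17 − 1)·s + 1/17 = 0
  15/17·s² − (1/17 + 15/17)·s + 1/17 = 0
which factors as (s − 1)·(15/17·s − 1/17) = 0, giving roots s = 1 and s = (1/17)/(15/17) = 1/15.
Mean offspring μ = 1/17 + 2·15/17 = 31/17 > 1 (supercritical), so q < 1. The extinction probability is the smaller root: q = (1/17)/(15/17) = 1/15.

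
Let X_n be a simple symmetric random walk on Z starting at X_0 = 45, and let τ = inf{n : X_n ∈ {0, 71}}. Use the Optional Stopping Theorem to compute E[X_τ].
E[X_τ] = 45

X_n is a martingale and τ is a bounded-mean stopping time (indeed τ is finite a.s. with bounded expectation since the walk is in a bounded region). By the OST, E[X_τ] = E[X_0] = 45. Equivalently: E[X_τ] = 71 · P(hit 71 first) + 0 · P(hit 0 first) = 71 · (45/71) = 45.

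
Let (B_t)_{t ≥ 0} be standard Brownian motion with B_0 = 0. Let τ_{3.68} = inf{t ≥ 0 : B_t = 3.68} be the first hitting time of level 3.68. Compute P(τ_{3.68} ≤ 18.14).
P(τ_{3.68} ≤ 18.14) = 2(1 − Φ(3.68/√18.14)) = 2(1 − Φ(0.8640)) ≈ 0.3876

By the reflection principle for standard BM, P(τ_b ≤ t) = 2 · P(B_t ≥ b). Since B_t ~ N(0, t), P(B_t ≥ 3.68) = 1 − Φ(3.68/√t) = 1 − Φ(3.68/√18.14) = 1 − Φ(0.8640) ≈ 0.19379. Doubling: P(τ_{3.68} ≤ 18.14) ≈ 2 · 0.19379 = 0.38758 ≈ 0.3876.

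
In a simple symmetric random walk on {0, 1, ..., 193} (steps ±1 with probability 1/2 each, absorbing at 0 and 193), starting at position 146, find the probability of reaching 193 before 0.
P(hit 193 before 0) = 146/193

Let u_k = P(hit 193 before 0 | start at k). Then u_0 = 0, u_193 = 1, and u_k = u_{k-1}/2 + u_{k+1}/2 for 1 ≤ k ≤ 192. This harmonic recurrence is solved by u_k = k/193, giving u_146 = 146/193.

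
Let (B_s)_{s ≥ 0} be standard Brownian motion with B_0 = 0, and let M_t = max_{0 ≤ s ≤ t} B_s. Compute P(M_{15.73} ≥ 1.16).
P(M_{15.73} ≥ 1.16) = 2·P(B_{15.73} ≥ 1.16) = 2(1 − Φ(1.16/√15.73)) ≈ 0.7699

By the reflection principle for Brownian motion, P(M_t ≥ a) = 2 · P(B_t ≥ a) for a ≥ 0. Since B_t ~ N(0, t), P(B_t ≥ 1.16) = 1 − Φ(1.16/√t) = 1 − Φ(1.16/√15.73) = 1 − Φ(0.2925). So
  P(M_{15.73} ≥ 1.16) = 2(1 − Φ(0.2925)) ≈ 0.7699.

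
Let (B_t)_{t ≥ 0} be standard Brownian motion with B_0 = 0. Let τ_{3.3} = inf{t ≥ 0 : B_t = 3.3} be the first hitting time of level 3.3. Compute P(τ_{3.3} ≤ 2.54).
P(τ_{3.3} ≤ 2.54) = 2(1 − Φ(3.3/√2.54)) = 2(1 − Φ(2.0706)) ≈ 0.0384

By the reflection principle for standard BM, P(τ_b ≤ t) = 2 · P(B_t ≥ b). Since B_t ~ N(0, t), P(B_t ≥ 3.3) = 1 − Φ(3.3/√t) = 1 − Φ(3.3/√2.54) = 1 − Φ(2.0706) ≈ 0.01920. Doubling: P(τ_{3.3} ≤ 2.54) ≈ 2 · 0.01920 = 0.03840 ≈ 0.0384.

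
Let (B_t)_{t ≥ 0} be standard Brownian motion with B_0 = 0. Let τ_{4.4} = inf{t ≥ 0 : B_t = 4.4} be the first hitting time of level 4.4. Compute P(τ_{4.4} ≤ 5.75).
P(τ_{4.4} ≤ 5.75) = 2(1 − Φ(4.4/√5.75)) = 2(1 − Φ(1.8349)) ≈ 0.0665

By the reflection principle for standard BM, P(τ_b ≤ t) = 2 · P(B_t ≥ b). Since B_t ~ N(0, t), P(B_t ≥ 4.4) = 1 − Φ(4.4/√t) = 1 − Φ(4.4/√5.75) = 1 − Φ(1.8349) ≈ 0.03326. Doubling: P(τ_{4.4} ≤ 5.75) ≈ 2 · 0.03326 = 0.06652 ≈ 0.0665.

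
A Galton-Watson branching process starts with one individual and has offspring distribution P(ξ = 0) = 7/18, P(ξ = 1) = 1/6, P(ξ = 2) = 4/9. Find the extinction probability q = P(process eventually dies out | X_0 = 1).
q = 7/8

The pgf is f(s) = 7/18 + 1/6·s + 4/9·s². The extinction probability q is the smallest fixed point of f in [0, 1]. Setting s = f(s):
  4/9·s² + (1/6 − 1)·s + 7/18 = 0
  4/9·s² − (7/18 + 4/9)·s + 7/18 = 0
which factors as (s − 1)·(4/9·s − 7/18) = 0, giving roots s = 1 and s = (7/18)/(4/9) = 7/8.
Mean offspring μ = 1/6 + 2·4/9 = 19/18 > 1 (supercritical), so q < 1. The extinction probability is the smaller root: q = (7/18)/(4/9) = 7/8.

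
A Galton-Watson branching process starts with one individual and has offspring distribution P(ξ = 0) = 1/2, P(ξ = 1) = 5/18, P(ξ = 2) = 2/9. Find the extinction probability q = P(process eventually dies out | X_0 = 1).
q = 1

Mean offspring μ = 0·1/2 + 1·5/18 + 2·2/9 = 13/18 ≤ 1. For μ ≤ 1 with offspring not concentrated at 1, the Galton-Watson process goes extinct almost surely, so q = 1.
(Algebraic check: The pgf is f(s) = 1/2 + 5/18·s + 2/9·s². The extinction probability q is the smallest fixed point of f in [0, 1]. Setting s = f(s):
  2/9·s² + (5/18 − 1)·s + 1/2 = 0
  2/9·s² − (1/2 + 2/9)·s + 1/2 = 0
which factors as (s − 1)·(2/9·s − 1/2) = 0, giving roots s = 1 and s = (1/2)/(2/9) = 9/4. Since 9/4 ≥ 1, the smallest root in [0, 1] is s = 1.)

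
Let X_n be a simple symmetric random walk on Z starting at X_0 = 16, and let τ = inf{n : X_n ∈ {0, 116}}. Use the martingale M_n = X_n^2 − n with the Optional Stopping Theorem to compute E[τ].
E[τ] = 1600

M_n = X_n^2 − n is a martingale (since E[X_{n+1}^2 | F_n] = X_n^2 + 1). By OST (τ has finite mean in a bounded region), E[M_τ] = E[M_0] = X_0^2 − 0 = 16^2 = 256. Also E[M_τ] = E[X_τ^2] − E[τ]. The walk exits at 0 or 116, with P(hit 116 first) = 16/116, so E[X_τ^2] = 116^2 · 16/116 + 0 = 1856. Thus E[τ] = E[X_τ^2] − E[M_τ] = 1856 − 256 = 1600 = 16(116 − 16) = 1600.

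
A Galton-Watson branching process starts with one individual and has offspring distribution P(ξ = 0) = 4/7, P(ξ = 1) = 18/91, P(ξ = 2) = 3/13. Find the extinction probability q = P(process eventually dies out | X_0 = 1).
q = 1

Mean offspring μ = 0·4/7 + 1·18/91 + 2·3/13 = 60/91 ≤ 1. For μ ≤ 1 with offspring not concentrated at 1, the Galton-Watson process goes extinct almost surely, so q = 1.
(Algebraic check: The pgf is f(s) = 4/7 + 18/91·s + 3/13·s². The extinction probability q is the smallest fixed point of f in [0, 1]. Setting s = f(s):
  3/13·s² + (18/91 − 1)·s + 4/7 = 0
  3/13·s² − (4/7 + 3/13)·s + 4/7 = 0
which factors as (s − 1)·(3/13·s − 4/7) = 0, giving roots s = 1 and s = (4/7)/(3/13) = 52/21. Since 52/21 ≥ 1, the smallest root in [0, 1] is s = 1.)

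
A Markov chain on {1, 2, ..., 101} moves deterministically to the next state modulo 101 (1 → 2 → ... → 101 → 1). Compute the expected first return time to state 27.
E[T_27 | X_0 = 27] = 101

The chain cycles deterministically, so starting at state 27 it returns in exactly 101 steps. Equivalently, the stationary distribution is uniform π_j = 1/101 for every state j, so by Kac's formula E[T_27] = 1/π_27 = 101.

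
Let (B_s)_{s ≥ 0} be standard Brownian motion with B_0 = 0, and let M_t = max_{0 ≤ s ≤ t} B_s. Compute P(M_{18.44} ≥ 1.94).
P(M_{18.44} ≥ 1.94) = 2·P(B_{18.44} ≥ 1.94) = 2(1 − Φ(1.94/√18.44)) ≈ 0.6514

By the reflection principle for Brownian motion, P(M_t ≥ a) = 2 · P(B_t ≥ a) for a ≥ 0. Since B_t ~ N(0, t), P(B_t ≥ 1.94) = 1 − Φ(1.94/√t) = 1 − Φ(1.94/√18.44) = 1 − Φ(0.4518). So
  P(M_{18.44} ≥ 1.94) = 2(1 − Φ(0.4518)) ≈ 0.6514.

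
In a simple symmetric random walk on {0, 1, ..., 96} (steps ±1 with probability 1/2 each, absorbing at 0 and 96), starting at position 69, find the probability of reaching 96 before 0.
P(hit 96 before 0) = 69/96 = 23/32

Let u_k = P(hit 96 before 0 | start at k). Then u_0 = 0, u_96 = 1, and u_k = u_{k-1}/2 + u_{k+1}/2 for 1 ≤ k ≤ 95. This harmonic recurrence is solved by u_k = k/96, giving u_69 = 69/96 = 23/32.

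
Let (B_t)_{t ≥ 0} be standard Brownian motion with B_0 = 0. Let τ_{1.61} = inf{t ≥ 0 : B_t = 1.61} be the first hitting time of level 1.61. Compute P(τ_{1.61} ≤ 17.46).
P(τ_{1.61} ≤ 17.46) = 2(1 − Φ(1.61/√17.46)) = 2(1 − Φ(0.3853)) ≈ 0.7000

By the reflection principle for standard BM, P(τ_b ≤ t) = 2 · P(B_t ≥ b). Since B_t ~ N(0, t), P(B_t ≥ 1.61) = 1 − Φ(1.61/√t) = 1 − Φ(1.61/√17.46) = 1 − Φ(0.3853) ≈ 0.35001. Doubling: P(τ_{1.61} ≤ 17.46) ≈ 2 · 0.35001 = 0.70002 ≈ 0.7000.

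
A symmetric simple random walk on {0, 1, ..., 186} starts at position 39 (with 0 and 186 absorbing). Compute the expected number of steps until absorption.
E[τ | X_0 = 39] = 5733

Let v_k = E[τ | X_0 = k]. Boundary: v_0 = v_186 = 0. Recurrence: v_k = 1 + (v_{k-1} + v_{k+1})/2 for 1 ≤ k ≤ 185. The particular solution to v_k − (v_{k-1} + v_{k+1})/2 = 1 is v_k = −k^2. Adding homogeneous solution A + B k and matching boundaries gives v_k = k (186 − k). Substituting k = 39: v_39 = 39 · 147 = 5733.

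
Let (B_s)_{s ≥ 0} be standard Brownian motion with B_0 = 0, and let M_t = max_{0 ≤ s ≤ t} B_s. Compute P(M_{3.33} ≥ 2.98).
P(M_{3.33} ≥ 2.98) = 2·P(B_{3.33} ≥ 2.98) = 2(1 − Φ(2.98/√3.33)) ≈ 0.1025

By the reflection principle for Brownian motion, P(M_t ≥ a) = 2 · P(B_t ≥ a) for a ≥ 0. Since B_t ~ N(0, t), P(B_t ≥ 2.98) = 1 − Φ(2.98/√t) = 1 − Φ(2.98/√3.33) = 1 − Φ(1.6330). So
  P(M_{3.33} ≥ 2.98) = 2(1 − Φ(1.6330)) ≈ 0.1025.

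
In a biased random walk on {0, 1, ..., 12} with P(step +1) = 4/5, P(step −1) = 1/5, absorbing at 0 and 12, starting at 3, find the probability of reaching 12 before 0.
P(hit 12 before 0) = (1 − (1/4)^3) / (1 − (1/4)^12) = 262144/266305

Let u_k denote P(reach 12 before 0 | start at k). Boundary: u_0 = 0, u_12 = 1. Recurrence: u_k = 4/5·u_{k+1} + 1/5·u_{k-1} for 1 ≤ k ≤ 11. Try u_k = A + B·r^k with r = q/p = (1/5)/(4/5) = 1/4. Substitution satisfies the recurrence; boundary conditions give:
  u_k = (1 − r^k) / (1 − r^N) = (1 − (1/4)^3) / (1 − (1/4)^12) = 262144/266305.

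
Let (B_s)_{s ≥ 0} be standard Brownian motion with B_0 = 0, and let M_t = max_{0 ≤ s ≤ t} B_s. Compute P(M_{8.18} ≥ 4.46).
P(M_{8.18} ≥ 4.46) = 2·P(B_{8.18} ≥ 4.46) = 2(1 − Φ(4.46/√8.18)) ≈ 0.1189

By the reflection principle for Brownian motion, P(M_t ≥ a) = 2 · P(B_t ≥ a) for a ≥ 0. Since B_t ~ N(0, t), P(B_t ≥ 4.46) = 1 − Φ(4.46/√t) = 1 − Φ(4.46/√8.18) = 1 − Φ(1.5594). So
  P(M_{8.18} ≥ 4.46) = 2(1 − Φ(1.5594)) ≈ 0.1189.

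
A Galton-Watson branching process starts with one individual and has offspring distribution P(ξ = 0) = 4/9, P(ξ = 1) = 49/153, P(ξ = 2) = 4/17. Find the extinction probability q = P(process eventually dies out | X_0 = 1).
q = 1

Mean offspring μ = 0·4/9 + 1·49/153 + 2·4/17 = 121/153 ≤ 1. For μ ≤ 1 with offspring not concentrated at 1, the Galton-Watson process goes extinct almost surely, so q = 1.
(Algebraic check: The pgf is f(s) = 4/9 + 49/153·s + 4/17·s². The extinction probability q is the smallest fixed point of f in [0, 1]. Setting s = f(s):
  4/17·s² + (49/153 − 1)·s + 4/9 = 0
  4/17·s² − (4/9 + 4/17)·s + 4/9 = 0
which factors as (s − 1)·(4/17·s − 4/9) = 0, giving roots s = 1 and s = (4/9)/(4/17) = 17/9. Since 17/9 ≥ 1, the smallest root in [0, 1] is s = 1.)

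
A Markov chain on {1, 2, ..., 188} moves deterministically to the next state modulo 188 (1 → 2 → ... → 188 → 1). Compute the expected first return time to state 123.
E[T_123 | X_0 = 123] = 188

The chain cycles deterministically, so starting at state 123 it returns in exactly 188 steps. Equivalently, the stationary distribution is uniform π_j = 1/188 for every state j, so by Kac's formula E[T_123] = 1/π_123 = 188.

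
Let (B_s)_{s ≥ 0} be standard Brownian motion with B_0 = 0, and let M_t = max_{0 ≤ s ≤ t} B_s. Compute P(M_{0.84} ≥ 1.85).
P(M_{0.84} ≥ 1.85) = 2·P(B_{0.84} ≥ 1.85) = 2(1 − Φ(1.85/√0.84)) ≈ 0.0435

By the reflection principle for Brownian motion, P(M_t ≥ a) = 2 · P(B_t ≥ a) for a ≥ 0. Since B_t ~ N(0, t), P(B_t ≥ 1.85) = 1 − Φ(1.85/√t) = 1 − Φ(1.85/√0.84) = 1 − Φ(2.0185). So
  P(M_{0.84} ≥ 1.85) = 2(1 − Φ(2.0185)) ≈ 0.0435.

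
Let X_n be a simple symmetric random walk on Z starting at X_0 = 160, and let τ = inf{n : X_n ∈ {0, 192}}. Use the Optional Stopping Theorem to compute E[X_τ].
E[X_τ] = 160

X_n is a martingale and τ is a bounded-mean stopping time (indeed τ is finite a.s. with bounded expectation since the walk is in a bounded region). By the OST, E[X_τ] = E[X_0] = 160. Equivalently: E[X_τ] = 192 · P(hit 192 first) + 0 · P(hit 0 first) = 192 · (160/192) = 160.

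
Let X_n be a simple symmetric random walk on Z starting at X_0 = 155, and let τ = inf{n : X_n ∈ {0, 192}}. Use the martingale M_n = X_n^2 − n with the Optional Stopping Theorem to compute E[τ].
E[τ] = 5735

M_n = X_n^2 − n is a martingale (since E[X_{n+1}^2 | F_n] = X_n^2 + 1). By OST (τ has finite mean in a bounded region), E[M_τ] = E[M_0] = X_0^2 − 0 = 155^2 = 24025. Also E[M_τ] = E[X_τ^2] − E[τ]. The walk exits at 0 or 192, with P(hit 192 first) = 155/192, so E[X_τ^2] = 192^2 · 155/192 + 0 = 29760. Thus E[τ] = E[X_τ^2] − E[M_τ] = 29760 − 24025 = 5735 = 155(192 − 155) = 5735.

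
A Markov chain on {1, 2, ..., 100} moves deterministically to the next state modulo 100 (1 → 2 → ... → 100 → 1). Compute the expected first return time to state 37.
E[T_37 | X_0 = 37] = 100

The chain cycles deterministically, so starting at state 37 it returns in exactly 100 steps. Equivalently, the stationary distribution is uniform π_j = 1/100 for every state j, so by Kac's formula E[T_37] = 1/π_37 = 100.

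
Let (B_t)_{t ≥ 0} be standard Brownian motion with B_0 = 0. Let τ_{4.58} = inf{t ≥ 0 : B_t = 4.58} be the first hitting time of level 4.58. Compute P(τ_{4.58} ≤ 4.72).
P(τ_{4.58} ≤ 4.72) = 2(1 − Φ(4.58/√4.72)) = 2(1 − Φ(2.1081)) ≈ 0.0350

By the reflection principle for standard BM, P(τ_b ≤ t) = 2 · P(B_t ≥ b). Since B_t ~ N(0, t), P(B_t ≥ 4.58) = 1 − Φ(4.58/√t) = 1 − Φ(4.58/√4.72) = 1 − Φ(2.1081) ≈ 0.01751. Doubling: P(τ_{4.58} ≤ 4.72) ≈ 2 · 0.01751 = 0.03502 ≈ 0.0350.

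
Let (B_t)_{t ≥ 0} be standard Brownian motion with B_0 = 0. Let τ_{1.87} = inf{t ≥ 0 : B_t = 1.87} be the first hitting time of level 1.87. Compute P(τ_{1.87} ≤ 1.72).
P(τ_{1.87} ≤ 1.72) = 2(1 − Φ(1.87/√1.72)) = 2(1 − Φ(1.4259)) ≈ 0.1539

By the reflection principle for standard BM, P(τ_b ≤ t) = 2 · P(B_t ≥ b). Since B_t ~ N(0, t), P(B_t ≥ 1.87) = 1 − Φ(1.87/√t) = 1 − Φ(1.87/√1.72) = 1 − Φ(1.4259) ≈ 0.07695. Doubling: P(τ_{1.87} ≤ 1.72) ≈ 2 · 0.07695 = 0.15390 ≈ 0.1539.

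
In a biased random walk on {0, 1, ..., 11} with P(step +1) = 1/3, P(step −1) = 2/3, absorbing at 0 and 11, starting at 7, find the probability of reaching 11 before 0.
P(hit 11 before 0) = (1 − (2)^7) / (1 − (2)^11) = 127/2047

Let u_k denote P(reach 11 before 0 | start at k). Boundary: u_0 = 0, u_11 = 1. Recurrence: u_k = 1/3·u_{k+1} + 2/3·u_{k-1} for 1 ≤ k ≤ 10. Try u_k = A + B·r^k with r = q/p = (2/3)/(1/3) = 2. Substitution satisfies the recurrence; boundary conditions give:
  u_k = (1 − r^k) / (1 − r^N) = (1 − (2)^7) / (1 − (2)^11) = 127/2047.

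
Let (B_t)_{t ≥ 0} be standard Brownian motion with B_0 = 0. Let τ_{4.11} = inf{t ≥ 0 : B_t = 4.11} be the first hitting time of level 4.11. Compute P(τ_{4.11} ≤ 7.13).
P(τ_{4.11} ≤ 7.13) = 2(1 − Φ(4.11/√7.13)) = 2(1 − Φ(1.5392)) ≈ 0.1238

By the reflection principle for standard BM, P(τ_b ≤ t) = 2 · P(B_t ≥ b). Since B_t ~ N(0, t), P(B_t ≥ 4.11) = 1 − Φ(4.11/√t) = 1 − Φ(4.11/√7.13) = 1 − Φ(1.5392) ≈ 0.06188. Doubling: P(τ_{4.11} ≤ 7.13) ≈ 2 · 0.06188 = 0.12376 ≈ 0.1238.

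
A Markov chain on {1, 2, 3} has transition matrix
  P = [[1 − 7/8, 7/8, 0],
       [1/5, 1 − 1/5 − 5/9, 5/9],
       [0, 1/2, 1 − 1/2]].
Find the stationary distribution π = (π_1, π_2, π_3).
π = (72/737, 315/737, 350/737)

This is a birth-death chain on three states, which satisfies detailed balance: π_1 · P_{12} = π_2 · P_{21} and π_2 · P_{23} = π_3 · P_{32}.
From π_1 · 7/8 = π_2 · 1/5: π_2/π_1 = (7/8)/(1/5) = 35/8.
From π_2 · 5/9 = π_3 · 1/2: π_3/π_2 = (5/9)/(1/2) = 10/9.
Take π_1 proportional to 1; then unnormalized π = (1, 35/8, 175/36). Normalize by dividing by the sum 737/72:
  π = (72/737, 315/737, 350/737).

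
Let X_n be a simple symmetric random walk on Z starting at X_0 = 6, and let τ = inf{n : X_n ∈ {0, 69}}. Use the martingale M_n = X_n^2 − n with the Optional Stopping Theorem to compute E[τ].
E[τ] = 378

M_n = X_n^2 − n is a martingale (since E[X_{n+1}^2 | F_n] = X_n^2 + 1). By OST (τ has finite mean in a bounded region), E[M_τ] = E[M_0] = X_0^2 − 0 = 6^2 = 36. Also E[M_τ] = E[X_τ^2] − E[τ]. The walk exits at 0 or 69, with P(hit 69 first) = 6/69, so E[X_τ^2] = 69^2 · 6/69 + 0 = 414. Thus E[τ] = E[X_τ^2] − E[M_τ] = 414 − 36 = 378 = 6(69 − 6) = 378.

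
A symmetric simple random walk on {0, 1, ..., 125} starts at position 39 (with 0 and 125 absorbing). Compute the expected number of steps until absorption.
E[τ | X_0 = 39] = 3354

Let v_k = E[τ | X_0 = k]. Boundary: v_0 = v_125 = 0. Recurrence: v_k = 1 + (v_{k-1} + v_{k+1})/2 for 1 ≤ k ≤ 124. The particular solution to v_k − (v_{k-1} + v_{k+1})/2 = 1 is v_k = −k^2. Adding homogeneous solution A + B k and matching boundaries gives v_k = k (125 − k). Substituting k = 39: v_39 = 39 · 86 = 3354.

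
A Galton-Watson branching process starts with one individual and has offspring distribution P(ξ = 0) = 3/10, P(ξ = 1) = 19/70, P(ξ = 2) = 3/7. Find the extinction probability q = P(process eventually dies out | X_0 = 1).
q = 7/10

The pgf is f(s) = 3/10 + 19/70·s + 3/7·s². The extinction probability q is the smallest fixed point of f in [0, 1]. Setting s = f(s):
  3/7·s² + (19/70 − 1)·s + 3/10 = 0
  3/7·s² − (3/10 + 3/7)·s + 3/10 = 0
which factors as (s − 1)·(3/7·s − 3/10) = 0, giving roots s = 1 and s = (3/10)/(3/7) = 7/10.
Mean offspring μ = 19/70 + 2·3/7 = 79/70 > 1 (supercritical), so q < 1. The extinction probability is the smaller root: q = (3/10)/(3/7) = 7/10.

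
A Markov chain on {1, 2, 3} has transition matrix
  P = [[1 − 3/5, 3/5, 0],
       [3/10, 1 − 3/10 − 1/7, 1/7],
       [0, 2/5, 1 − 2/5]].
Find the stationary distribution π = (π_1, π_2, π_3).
π = (7/26, 7/13, 5/26)

This is a birth-death chain on three states, which satisfies detailed balance: π_1 · P_{12} = π_2 · P_{21} and π_2 · P_{23} = π_3 · P_{32}.
From π_1 · 3/5 = π_2 · 3/10: π_2/π_1 = (3/5)/(3/10) = 2.
From π_2 · 1/7 = π_3 · 2/5: π_3/π_2 = (1/7)/(2/5) = 5/14.
Take π_1 proportional to 1; then unnormalized π = (1, 2, 5/7). Normalize by dividing by the sum 26/7:
  π = (7/26, 7/13, 5/26).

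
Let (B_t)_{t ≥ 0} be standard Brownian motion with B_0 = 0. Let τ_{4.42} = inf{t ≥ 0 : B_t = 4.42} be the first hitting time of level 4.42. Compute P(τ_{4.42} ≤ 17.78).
P(τ_{4.42} ≤ 17.78) = 2(1 − Φ(4.42/√17.78)) = 2(1 − Φ(1.0482)) ≈ 0.2945

By the reflection principle for standard BM, P(τ_b ≤ t) = 2 · P(B_t ≥ b). Since B_t ~ N(0, t), P(B_t ≥ 4.42) = 1 − Φ(4.42/√t) = 1 − Φ(4.42/√17.78) = 1 − Φ(1.0482) ≈ 0.14727. Doubling: P(τ_{4.42} ≤ 17.78) ≈ 2 · 0.14727 = 0.29454 ≈ 0.2945.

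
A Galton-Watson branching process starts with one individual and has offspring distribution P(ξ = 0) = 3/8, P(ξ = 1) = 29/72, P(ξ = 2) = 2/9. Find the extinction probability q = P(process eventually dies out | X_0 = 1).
q = 1

Mean offspring μ = 0·3/8 + 1·29/72 + 2·2/9 = 61/72 ≤ 1. For μ ≤ 1 with offspring not concentrated at 1, the Galton-Watson process goes extinct almost surely, so q = 1.
(Algebraic check: The pgf is f(s) = 3/8 + 29/72·s + 2/9·s². The extinction probability q is the smallest fixed point of f in [0, 1]. Setting s = f(s):
  2/9·s² + (29/72 − 1)·s + 3/8 = 0
  2/9·s² − (3/8 + 2/9)·s + 3/8 = 0
which factors as (s − 1)·(2/9·s − 3/8) = 0, giving roots s = 1 and s = (3/8)/(2/9) = 27/16. Since 27/16 ≥ 1, the smallest root in [0, 1] is s = 1.)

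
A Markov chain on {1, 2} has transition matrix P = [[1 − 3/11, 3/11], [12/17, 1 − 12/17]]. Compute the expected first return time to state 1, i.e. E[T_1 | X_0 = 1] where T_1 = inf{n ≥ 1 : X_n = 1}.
E[T_1 | X_0 = 1] = 1/π_1 = 61/44

For an irreducible recurrent Markov chain with stationary distribution π, E[T_i | X_0 = i] = 1/π_i (Kac's formula). Here π_1 = (12/17)/(3/11 + 12/17) = (12/17)/(183/187) = 44/61, so E[T_1 | X_0 = 1] = 1/π_1 = (3/11 + 12/17)/(12/17) = (183/187)/(12/17) = 61/44.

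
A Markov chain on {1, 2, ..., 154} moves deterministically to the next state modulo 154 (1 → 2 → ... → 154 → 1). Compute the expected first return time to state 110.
E[T_110 | X_0 = 110] = 154

The chain cycles deterministically, so starting at state 110 it returns in exactly 154 steps. Equivalently, the stationary distribution is uniform π_j = 1/154 for every state j, so by Kac's formula E[T_110] = 1/π_110 = 154.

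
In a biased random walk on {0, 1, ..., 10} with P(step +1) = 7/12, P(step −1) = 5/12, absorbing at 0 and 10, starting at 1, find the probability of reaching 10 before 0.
P(hit 10 before 0) = (1 − (5/7)^1) / (1 − (5/7)^10) = 40353607/136354812

Let u_k denote P(reach 10 before 0 | start at k). Boundary: u_0 = 0, u_10 = 1. Recurrence: u_k = 7/12·u_{k+1} + 5/12·u_{k-1} for 1 ≤ k ≤ 9. Try u_k = A + B·r^k with r = q/p = (5/12)/(7/12) = 5/7. Substitution satisfies the recurrence; boundary conditions give:
  u_k = (1 − r^k) / (1 − r^N) = (1 − (5/7)^1) / (1 − (5/7)^10) = 40353607/136354812.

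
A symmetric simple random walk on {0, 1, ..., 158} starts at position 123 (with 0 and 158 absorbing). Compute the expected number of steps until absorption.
E[τ | X_0 = 123] = 4305

Let v_k = E[τ | X_0 = k]. Boundary: v_0 = v_158 = 0. Recurrence: v_k = 1 + (v_{k-1} + v_{k+1})/2 for 1 ≤ k ≤ 157. The particular solution to v_k − (v_{k-1} + v_{k+1})/2 = 1 is v_k = −k^2. Adding homogeneous solution A + B k and matching boundaries gives v_k = k (158 − k). Substituting k = 123: v_123 = 123 · 35 = 4305.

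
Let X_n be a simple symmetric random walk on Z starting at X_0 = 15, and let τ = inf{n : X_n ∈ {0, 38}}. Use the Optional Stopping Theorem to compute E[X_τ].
E[X_τ] = 15

X_n is a martingale and τ is a bounded-mean stopping time (indeed τ is finite a.s. with bounded expectation since the walk is in a bounded region). By the OST, E[X_τ] = E[X_0] = 15. Equivalently: E[X_τ] = 38 · P(hit 38 first) + 0 · P(hit 0 first) = 38 · (15/38) = 15.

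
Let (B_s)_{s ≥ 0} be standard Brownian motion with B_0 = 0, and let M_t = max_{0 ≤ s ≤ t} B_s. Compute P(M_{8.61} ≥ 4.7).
P(M_{8.61} ≥ 4.7) = 2·P(B_{8.61} ≥ 4.7) = 2(1 − Φ(4.7/√8.61)) ≈ 0.1092

By the reflection principle for Brownian motion, P(M_t ≥ a) = 2 · P(B_t ≥ a) for a ≥ 0. Since B_t ~ N(0, t), P(B_t ≥ 4.7) = 1 − Φ(4.7/√t) = 1 − Φ(4.7/√8.61) = 1 − Φ(1.6018). So
  P(M_{8.61} ≥ 4.7) = 2(1 − Φ(1.6018)) ≈ 0.1092.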